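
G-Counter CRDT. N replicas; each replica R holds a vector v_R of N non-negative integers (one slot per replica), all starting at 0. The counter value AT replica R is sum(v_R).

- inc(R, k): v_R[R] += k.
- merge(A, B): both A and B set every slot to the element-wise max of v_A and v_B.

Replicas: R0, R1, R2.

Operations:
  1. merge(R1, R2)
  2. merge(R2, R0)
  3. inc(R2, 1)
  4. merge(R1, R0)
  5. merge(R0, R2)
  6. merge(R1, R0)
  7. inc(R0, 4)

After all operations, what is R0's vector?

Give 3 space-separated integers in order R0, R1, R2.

Answer: 4 0 1

Derivation:
Op 1: merge R1<->R2 -> R1=(0,0,0) R2=(0,0,0)
Op 2: merge R2<->R0 -> R2=(0,0,0) R0=(0,0,0)
Op 3: inc R2 by 1 -> R2=(0,0,1) value=1
Op 4: merge R1<->R0 -> R1=(0,0,0) R0=(0,0,0)
Op 5: merge R0<->R2 -> R0=(0,0,1) R2=(0,0,1)
Op 6: merge R1<->R0 -> R1=(0,0,1) R0=(0,0,1)
Op 7: inc R0 by 4 -> R0=(4,0,1) value=5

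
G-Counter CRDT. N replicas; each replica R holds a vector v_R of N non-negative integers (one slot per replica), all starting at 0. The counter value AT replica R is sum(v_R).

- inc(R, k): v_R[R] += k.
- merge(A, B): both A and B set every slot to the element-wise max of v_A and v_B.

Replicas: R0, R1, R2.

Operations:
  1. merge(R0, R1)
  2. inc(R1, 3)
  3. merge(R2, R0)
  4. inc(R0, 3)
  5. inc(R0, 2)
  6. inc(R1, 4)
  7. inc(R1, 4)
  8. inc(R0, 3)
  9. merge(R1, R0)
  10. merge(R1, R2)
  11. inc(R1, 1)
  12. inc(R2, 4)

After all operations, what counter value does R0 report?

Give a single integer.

Op 1: merge R0<->R1 -> R0=(0,0,0) R1=(0,0,0)
Op 2: inc R1 by 3 -> R1=(0,3,0) value=3
Op 3: merge R2<->R0 -> R2=(0,0,0) R0=(0,0,0)
Op 4: inc R0 by 3 -> R0=(3,0,0) value=3
Op 5: inc R0 by 2 -> R0=(5,0,0) value=5
Op 6: inc R1 by 4 -> R1=(0,7,0) value=7
Op 7: inc R1 by 4 -> R1=(0,11,0) value=11
Op 8: inc R0 by 3 -> R0=(8,0,0) value=8
Op 9: merge R1<->R0 -> R1=(8,11,0) R0=(8,11,0)
Op 10: merge R1<->R2 -> R1=(8,11,0) R2=(8,11,0)
Op 11: inc R1 by 1 -> R1=(8,12,0) value=20
Op 12: inc R2 by 4 -> R2=(8,11,4) value=23

Answer: 19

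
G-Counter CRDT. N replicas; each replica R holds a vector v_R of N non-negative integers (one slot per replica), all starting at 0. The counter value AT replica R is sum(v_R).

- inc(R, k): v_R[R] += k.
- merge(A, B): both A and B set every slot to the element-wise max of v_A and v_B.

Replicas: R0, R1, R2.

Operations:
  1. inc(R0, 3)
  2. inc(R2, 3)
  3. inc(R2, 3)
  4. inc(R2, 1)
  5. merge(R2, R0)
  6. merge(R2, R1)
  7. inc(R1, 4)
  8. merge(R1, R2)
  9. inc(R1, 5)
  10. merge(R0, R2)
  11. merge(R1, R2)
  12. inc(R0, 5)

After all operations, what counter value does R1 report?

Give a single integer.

Answer: 19

Derivation:
Op 1: inc R0 by 3 -> R0=(3,0,0) value=3
Op 2: inc R2 by 3 -> R2=(0,0,3) value=3
Op 3: inc R2 by 3 -> R2=(0,0,6) value=6
Op 4: inc R2 by 1 -> R2=(0,0,7) value=7
Op 5: merge R2<->R0 -> R2=(3,0,7) R0=(3,0,7)
Op 6: merge R2<->R1 -> R2=(3,0,7) R1=(3,0,7)
Op 7: inc R1 by 4 -> R1=(3,4,7) value=14
Op 8: merge R1<->R2 -> R1=(3,4,7) R2=(3,4,7)
Op 9: inc R1 by 5 -> R1=(3,9,7) value=19
Op 10: merge R0<->R2 -> R0=(3,4,7) R2=(3,4,7)
Op 11: merge R1<->R2 -> R1=(3,9,7) R2=(3,9,7)
Op 12: inc R0 by 5 -> R0=(8,4,7) value=19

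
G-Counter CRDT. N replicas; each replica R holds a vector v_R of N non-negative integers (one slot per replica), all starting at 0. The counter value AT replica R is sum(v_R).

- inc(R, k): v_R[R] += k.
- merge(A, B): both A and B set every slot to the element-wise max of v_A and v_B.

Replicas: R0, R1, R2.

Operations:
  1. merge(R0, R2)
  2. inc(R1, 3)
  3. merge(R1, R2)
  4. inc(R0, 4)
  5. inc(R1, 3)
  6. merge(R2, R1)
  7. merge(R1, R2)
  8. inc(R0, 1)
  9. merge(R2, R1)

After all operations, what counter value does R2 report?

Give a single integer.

Op 1: merge R0<->R2 -> R0=(0,0,0) R2=(0,0,0)
Op 2: inc R1 by 3 -> R1=(0,3,0) value=3
Op 3: merge R1<->R2 -> R1=(0,3,0) R2=(0,3,0)
Op 4: inc R0 by 4 -> R0=(4,0,0) value=4
Op 5: inc R1 by 3 -> R1=(0,6,0) value=6
Op 6: merge R2<->R1 -> R2=(0,6,0) R1=(0,6,0)
Op 7: merge R1<->R2 -> R1=(0,6,0) R2=(0,6,0)
Op 8: inc R0 by 1 -> R0=(5,0,0) value=5
Op 9: merge R2<->R1 -> R2=(0,6,0) R1=(0,6,0)

Answer: 6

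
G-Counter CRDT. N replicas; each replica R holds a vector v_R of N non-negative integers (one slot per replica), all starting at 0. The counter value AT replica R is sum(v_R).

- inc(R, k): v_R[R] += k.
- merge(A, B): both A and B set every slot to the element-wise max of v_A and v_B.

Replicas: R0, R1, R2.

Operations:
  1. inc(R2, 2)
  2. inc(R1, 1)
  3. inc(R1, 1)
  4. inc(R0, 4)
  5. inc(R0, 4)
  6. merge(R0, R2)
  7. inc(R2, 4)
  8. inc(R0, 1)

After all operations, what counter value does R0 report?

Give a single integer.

Answer: 11

Derivation:
Op 1: inc R2 by 2 -> R2=(0,0,2) value=2
Op 2: inc R1 by 1 -> R1=(0,1,0) value=1
Op 3: inc R1 by 1 -> R1=(0,2,0) value=2
Op 4: inc R0 by 4 -> R0=(4,0,0) value=4
Op 5: inc R0 by 4 -> R0=(8,0,0) value=8
Op 6: merge R0<->R2 -> R0=(8,0,2) R2=(8,0,2)
Op 7: inc R2 by 4 -> R2=(8,0,6) value=14
Op 8: inc R0 by 1 -> R0=(9,0,2) value=11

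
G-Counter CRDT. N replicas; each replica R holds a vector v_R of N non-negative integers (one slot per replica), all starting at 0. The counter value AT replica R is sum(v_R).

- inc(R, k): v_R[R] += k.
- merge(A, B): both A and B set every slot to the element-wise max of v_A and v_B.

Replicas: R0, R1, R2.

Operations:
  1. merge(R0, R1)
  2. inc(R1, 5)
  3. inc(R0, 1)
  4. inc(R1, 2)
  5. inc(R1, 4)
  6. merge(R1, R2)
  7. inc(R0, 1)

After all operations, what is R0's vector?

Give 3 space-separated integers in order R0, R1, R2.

Op 1: merge R0<->R1 -> R0=(0,0,0) R1=(0,0,0)
Op 2: inc R1 by 5 -> R1=(0,5,0) value=5
Op 3: inc R0 by 1 -> R0=(1,0,0) value=1
Op 4: inc R1 by 2 -> R1=(0,7,0) value=7
Op 5: inc R1 by 4 -> R1=(0,11,0) value=11
Op 6: merge R1<->R2 -> R1=(0,11,0) R2=(0,11,0)
Op 7: inc R0 by 1 -> R0=(2,0,0) value=2

Answer: 2 0 0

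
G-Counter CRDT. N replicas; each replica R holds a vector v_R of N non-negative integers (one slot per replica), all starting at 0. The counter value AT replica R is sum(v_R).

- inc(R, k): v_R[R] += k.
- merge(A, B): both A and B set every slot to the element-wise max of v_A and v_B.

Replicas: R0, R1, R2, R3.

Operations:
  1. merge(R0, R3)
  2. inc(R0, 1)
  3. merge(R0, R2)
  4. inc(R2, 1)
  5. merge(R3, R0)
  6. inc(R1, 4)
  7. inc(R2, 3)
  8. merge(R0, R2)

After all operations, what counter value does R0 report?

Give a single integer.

Answer: 5

Derivation:
Op 1: merge R0<->R3 -> R0=(0,0,0,0) R3=(0,0,0,0)
Op 2: inc R0 by 1 -> R0=(1,0,0,0) value=1
Op 3: merge R0<->R2 -> R0=(1,0,0,0) R2=(1,0,0,0)
Op 4: inc R2 by 1 -> R2=(1,0,1,0) value=2
Op 5: merge R3<->R0 -> R3=(1,0,0,0) R0=(1,0,0,0)
Op 6: inc R1 by 4 -> R1=(0,4,0,0) value=4
Op 7: inc R2 by 3 -> R2=(1,0,4,0) value=5
Op 8: merge R0<->R2 -> R0=(1,0,4,0) R2=(1,0,4,0)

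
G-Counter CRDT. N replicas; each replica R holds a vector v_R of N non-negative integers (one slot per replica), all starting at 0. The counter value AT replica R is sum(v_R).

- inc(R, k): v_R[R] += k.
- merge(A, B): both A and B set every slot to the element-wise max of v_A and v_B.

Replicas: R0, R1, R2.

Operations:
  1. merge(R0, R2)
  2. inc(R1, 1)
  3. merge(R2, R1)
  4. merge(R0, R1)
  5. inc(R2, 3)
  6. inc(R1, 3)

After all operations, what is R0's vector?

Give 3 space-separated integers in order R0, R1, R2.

Op 1: merge R0<->R2 -> R0=(0,0,0) R2=(0,0,0)
Op 2: inc R1 by 1 -> R1=(0,1,0) value=1
Op 3: merge R2<->R1 -> R2=(0,1,0) R1=(0,1,0)
Op 4: merge R0<->R1 -> R0=(0,1,0) R1=(0,1,0)
Op 5: inc R2 by 3 -> R2=(0,1,3) value=4
Op 6: inc R1 by 3 -> R1=(0,4,0) value=4

Answer: 0 1 0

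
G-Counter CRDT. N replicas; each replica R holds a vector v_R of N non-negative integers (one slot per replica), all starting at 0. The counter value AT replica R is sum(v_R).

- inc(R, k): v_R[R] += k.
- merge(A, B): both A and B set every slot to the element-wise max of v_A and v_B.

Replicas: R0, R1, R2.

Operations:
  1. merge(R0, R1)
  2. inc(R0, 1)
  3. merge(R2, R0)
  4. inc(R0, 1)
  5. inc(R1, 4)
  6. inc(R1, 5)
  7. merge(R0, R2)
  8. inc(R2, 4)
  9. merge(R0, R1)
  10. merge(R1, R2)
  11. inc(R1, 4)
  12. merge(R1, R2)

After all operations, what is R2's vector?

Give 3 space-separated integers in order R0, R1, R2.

Answer: 2 13 4

Derivation:
Op 1: merge R0<->R1 -> R0=(0,0,0) R1=(0,0,0)
Op 2: inc R0 by 1 -> R0=(1,0,0) value=1
Op 3: merge R2<->R0 -> R2=(1,0,0) R0=(1,0,0)
Op 4: inc R0 by 1 -> R0=(2,0,0) value=2
Op 5: inc R1 by 4 -> R1=(0,4,0) value=4
Op 6: inc R1 by 5 -> R1=(0,9,0) value=9
Op 7: merge R0<->R2 -> R0=(2,0,0) R2=(2,0,0)
Op 8: inc R2 by 4 -> R2=(2,0,4) value=6
Op 9: merge R0<->R1 -> R0=(2,9,0) R1=(2,9,0)
Op 10: merge R1<->R2 -> R1=(2,9,4) R2=(2,9,4)
Op 11: inc R1 by 4 -> R1=(2,13,4) value=19
Op 12: merge R1<->R2 -> R1=(2,13,4) R2=(2,13,4)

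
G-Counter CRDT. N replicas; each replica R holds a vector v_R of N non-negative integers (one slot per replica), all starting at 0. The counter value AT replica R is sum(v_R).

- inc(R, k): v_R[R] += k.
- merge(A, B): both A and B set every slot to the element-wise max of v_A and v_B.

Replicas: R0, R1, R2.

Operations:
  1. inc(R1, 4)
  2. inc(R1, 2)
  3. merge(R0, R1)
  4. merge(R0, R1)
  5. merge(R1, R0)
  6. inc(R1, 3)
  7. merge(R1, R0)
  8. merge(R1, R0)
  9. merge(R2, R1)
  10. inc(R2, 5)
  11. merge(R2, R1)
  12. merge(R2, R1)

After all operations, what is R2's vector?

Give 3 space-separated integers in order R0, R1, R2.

Op 1: inc R1 by 4 -> R1=(0,4,0) value=4
Op 2: inc R1 by 2 -> R1=(0,6,0) value=6
Op 3: merge R0<->R1 -> R0=(0,6,0) R1=(0,6,0)
Op 4: merge R0<->R1 -> R0=(0,6,0) R1=(0,6,0)
Op 5: merge R1<->R0 -> R1=(0,6,0) R0=(0,6,0)
Op 6: inc R1 by 3 -> R1=(0,9,0) value=9
Op 7: merge R1<->R0 -> R1=(0,9,0) R0=(0,9,0)
Op 8: merge R1<->R0 -> R1=(0,9,0) R0=(0,9,0)
Op 9: merge R2<->R1 -> R2=(0,9,0) R1=(0,9,0)
Op 10: inc R2 by 5 -> R2=(0,9,5) value=14
Op 11: merge R2<->R1 -> R2=(0,9,5) R1=(0,9,5)
Op 12: merge R2<->R1 -> R2=(0,9,5) R1=(0,9,5)

Answer: 0 9 5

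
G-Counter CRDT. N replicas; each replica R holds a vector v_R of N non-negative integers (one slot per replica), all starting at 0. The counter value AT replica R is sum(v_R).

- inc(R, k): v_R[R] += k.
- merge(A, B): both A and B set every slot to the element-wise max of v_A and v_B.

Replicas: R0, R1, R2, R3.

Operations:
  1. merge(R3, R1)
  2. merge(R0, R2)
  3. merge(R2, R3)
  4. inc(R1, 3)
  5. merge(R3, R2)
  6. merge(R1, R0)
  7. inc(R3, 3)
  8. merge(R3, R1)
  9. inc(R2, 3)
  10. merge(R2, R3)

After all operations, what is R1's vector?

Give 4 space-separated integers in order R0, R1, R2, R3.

Answer: 0 3 0 3

Derivation:
Op 1: merge R3<->R1 -> R3=(0,0,0,0) R1=(0,0,0,0)
Op 2: merge R0<->R2 -> R0=(0,0,0,0) R2=(0,0,0,0)
Op 3: merge R2<->R3 -> R2=(0,0,0,0) R3=(0,0,0,0)
Op 4: inc R1 by 3 -> R1=(0,3,0,0) value=3
Op 5: merge R3<->R2 -> R3=(0,0,0,0) R2=(0,0,0,0)
Op 6: merge R1<->R0 -> R1=(0,3,0,0) R0=(0,3,0,0)
Op 7: inc R3 by 3 -> R3=(0,0,0,3) value=3
Op 8: merge R3<->R1 -> R3=(0,3,0,3) R1=(0,3,0,3)
Op 9: inc R2 by 3 -> R2=(0,0,3,0) value=3
Op 10: merge R2<->R3 -> R2=(0,3,3,3) R3=(0,3,3,3)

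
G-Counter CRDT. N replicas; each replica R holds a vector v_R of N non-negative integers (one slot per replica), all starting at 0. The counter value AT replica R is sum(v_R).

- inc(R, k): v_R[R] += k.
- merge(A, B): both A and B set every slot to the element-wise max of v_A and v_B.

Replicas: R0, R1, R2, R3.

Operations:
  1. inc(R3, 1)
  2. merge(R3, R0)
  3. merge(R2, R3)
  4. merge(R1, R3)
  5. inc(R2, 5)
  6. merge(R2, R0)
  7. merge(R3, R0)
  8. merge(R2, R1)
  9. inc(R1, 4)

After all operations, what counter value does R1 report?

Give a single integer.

Answer: 10

Derivation:
Op 1: inc R3 by 1 -> R3=(0,0,0,1) value=1
Op 2: merge R3<->R0 -> R3=(0,0,0,1) R0=(0,0,0,1)
Op 3: merge R2<->R3 -> R2=(0,0,0,1) R3=(0,0,0,1)
Op 4: merge R1<->R3 -> R1=(0,0,0,1) R3=(0,0,0,1)
Op 5: inc R2 by 5 -> R2=(0,0,5,1) value=6
Op 6: merge R2<->R0 -> R2=(0,0,5,1) R0=(0,0,5,1)
Op 7: merge R3<->R0 -> R3=(0,0,5,1) R0=(0,0,5,1)
Op 8: merge R2<->R1 -> R2=(0,0,5,1) R1=(0,0,5,1)
Op 9: inc R1 by 4 -> R1=(0,4,5,1) value=10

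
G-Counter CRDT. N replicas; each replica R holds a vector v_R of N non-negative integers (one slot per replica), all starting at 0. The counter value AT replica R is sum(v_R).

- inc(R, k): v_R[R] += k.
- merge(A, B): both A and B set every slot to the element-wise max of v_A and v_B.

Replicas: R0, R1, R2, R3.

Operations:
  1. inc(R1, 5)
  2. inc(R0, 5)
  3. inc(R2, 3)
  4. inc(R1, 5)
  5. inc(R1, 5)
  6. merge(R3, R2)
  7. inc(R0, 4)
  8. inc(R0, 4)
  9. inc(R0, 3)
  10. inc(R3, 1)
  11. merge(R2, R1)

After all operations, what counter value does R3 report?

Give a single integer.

Answer: 4

Derivation:
Op 1: inc R1 by 5 -> R1=(0,5,0,0) value=5
Op 2: inc R0 by 5 -> R0=(5,0,0,0) value=5
Op 3: inc R2 by 3 -> R2=(0,0,3,0) value=3
Op 4: inc R1 by 5 -> R1=(0,10,0,0) value=10
Op 5: inc R1 by 5 -> R1=(0,15,0,0) value=15
Op 6: merge R3<->R2 -> R3=(0,0,3,0) R2=(0,0,3,0)
Op 7: inc R0 by 4 -> R0=(9,0,0,0) value=9
Op 8: inc R0 by 4 -> R0=(13,0,0,0) value=13
Op 9: inc R0 by 3 -> R0=(16,0,0,0) value=16
Op 10: inc R3 by 1 -> R3=(0,0,3,1) value=4
Op 11: merge R2<->R1 -> R2=(0,15,3,0) R1=(0,15,3,0)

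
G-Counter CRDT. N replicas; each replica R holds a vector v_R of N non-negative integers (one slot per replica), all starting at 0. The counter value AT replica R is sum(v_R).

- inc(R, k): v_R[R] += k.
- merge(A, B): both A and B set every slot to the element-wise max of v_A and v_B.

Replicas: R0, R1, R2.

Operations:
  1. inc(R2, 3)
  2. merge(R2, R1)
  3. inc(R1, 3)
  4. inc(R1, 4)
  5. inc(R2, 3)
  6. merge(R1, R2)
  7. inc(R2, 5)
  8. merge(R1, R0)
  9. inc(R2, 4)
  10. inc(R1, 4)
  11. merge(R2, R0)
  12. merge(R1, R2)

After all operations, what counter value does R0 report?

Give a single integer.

Answer: 22

Derivation:
Op 1: inc R2 by 3 -> R2=(0,0,3) value=3
Op 2: merge R2<->R1 -> R2=(0,0,3) R1=(0,0,3)
Op 3: inc R1 by 3 -> R1=(0,3,3) value=6
Op 4: inc R1 by 4 -> R1=(0,7,3) value=10
Op 5: inc R2 by 3 -> R2=(0,0,6) value=6
Op 6: merge R1<->R2 -> R1=(0,7,6) R2=(0,7,6)
Op 7: inc R2 by 5 -> R2=(0,7,11) value=18
Op 8: merge R1<->R0 -> R1=(0,7,6) R0=(0,7,6)
Op 9: inc R2 by 4 -> R2=(0,7,15) value=22
Op 10: inc R1 by 4 -> R1=(0,11,6) value=17
Op 11: merge R2<->R0 -> R2=(0,7,15) R0=(0,7,15)
Op 12: merge R1<->R2 -> R1=(0,11,15) R2=(0,11,15)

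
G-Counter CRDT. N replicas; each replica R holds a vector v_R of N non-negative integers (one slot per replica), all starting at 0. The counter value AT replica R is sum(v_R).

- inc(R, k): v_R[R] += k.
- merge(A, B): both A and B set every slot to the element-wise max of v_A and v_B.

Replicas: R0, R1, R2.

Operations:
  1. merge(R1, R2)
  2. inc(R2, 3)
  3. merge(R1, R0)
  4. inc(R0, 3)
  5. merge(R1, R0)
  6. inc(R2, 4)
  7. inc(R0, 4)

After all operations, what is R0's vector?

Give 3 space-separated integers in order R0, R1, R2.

Op 1: merge R1<->R2 -> R1=(0,0,0) R2=(0,0,0)
Op 2: inc R2 by 3 -> R2=(0,0,3) value=3
Op 3: merge R1<->R0 -> R1=(0,0,0) R0=(0,0,0)
Op 4: inc R0 by 3 -> R0=(3,0,0) value=3
Op 5: merge R1<->R0 -> R1=(3,0,0) R0=(3,0,0)
Op 6: inc R2 by 4 -> R2=(0,0,7) value=7
Op 7: inc R0 by 4 -> R0=(7,0,0) value=7

Answer: 7 0 0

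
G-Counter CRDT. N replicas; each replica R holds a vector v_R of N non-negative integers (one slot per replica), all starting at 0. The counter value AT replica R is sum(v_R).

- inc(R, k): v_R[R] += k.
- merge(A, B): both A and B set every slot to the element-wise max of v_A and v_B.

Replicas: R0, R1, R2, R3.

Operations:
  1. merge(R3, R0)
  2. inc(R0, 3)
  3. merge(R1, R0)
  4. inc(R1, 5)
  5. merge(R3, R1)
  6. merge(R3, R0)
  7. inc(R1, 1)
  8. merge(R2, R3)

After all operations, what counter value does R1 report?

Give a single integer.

Answer: 9

Derivation:
Op 1: merge R3<->R0 -> R3=(0,0,0,0) R0=(0,0,0,0)
Op 2: inc R0 by 3 -> R0=(3,0,0,0) value=3
Op 3: merge R1<->R0 -> R1=(3,0,0,0) R0=(3,0,0,0)
Op 4: inc R1 by 5 -> R1=(3,5,0,0) value=8
Op 5: merge R3<->R1 -> R3=(3,5,0,0) R1=(3,5,0,0)
Op 6: merge R3<->R0 -> R3=(3,5,0,0) R0=(3,5,0,0)
Op 7: inc R1 by 1 -> R1=(3,6,0,0) value=9
Op 8: merge R2<->R3 -> R2=(3,5,0,0) R3=(3,5,0,0)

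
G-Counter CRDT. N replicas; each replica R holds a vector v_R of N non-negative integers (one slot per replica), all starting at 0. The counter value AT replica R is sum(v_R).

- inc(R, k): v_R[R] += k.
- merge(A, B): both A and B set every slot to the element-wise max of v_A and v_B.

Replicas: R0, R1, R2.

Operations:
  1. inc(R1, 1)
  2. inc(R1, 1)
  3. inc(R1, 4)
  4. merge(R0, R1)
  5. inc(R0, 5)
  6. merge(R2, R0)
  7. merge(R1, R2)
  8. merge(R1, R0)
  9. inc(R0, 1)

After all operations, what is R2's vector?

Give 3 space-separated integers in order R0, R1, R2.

Op 1: inc R1 by 1 -> R1=(0,1,0) value=1
Op 2: inc R1 by 1 -> R1=(0,2,0) value=2
Op 3: inc R1 by 4 -> R1=(0,6,0) value=6
Op 4: merge R0<->R1 -> R0=(0,6,0) R1=(0,6,0)
Op 5: inc R0 by 5 -> R0=(5,6,0) value=11
Op 6: merge R2<->R0 -> R2=(5,6,0) R0=(5,6,0)
Op 7: merge R1<->R2 -> R1=(5,6,0) R2=(5,6,0)
Op 8: merge R1<->R0 -> R1=(5,6,0) R0=(5,6,0)
Op 9: inc R0 by 1 -> R0=(6,6,0) value=12

Answer: 5 6 0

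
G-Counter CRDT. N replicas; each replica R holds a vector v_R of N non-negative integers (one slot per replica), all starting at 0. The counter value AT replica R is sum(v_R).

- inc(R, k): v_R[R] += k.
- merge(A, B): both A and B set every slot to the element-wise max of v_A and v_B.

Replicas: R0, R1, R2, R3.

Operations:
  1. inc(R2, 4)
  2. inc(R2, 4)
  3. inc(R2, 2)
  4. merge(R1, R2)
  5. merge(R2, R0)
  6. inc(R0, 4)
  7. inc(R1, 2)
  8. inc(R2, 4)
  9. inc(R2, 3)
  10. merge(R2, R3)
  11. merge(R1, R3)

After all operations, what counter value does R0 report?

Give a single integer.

Op 1: inc R2 by 4 -> R2=(0,0,4,0) value=4
Op 2: inc R2 by 4 -> R2=(0,0,8,0) value=8
Op 3: inc R2 by 2 -> R2=(0,0,10,0) value=10
Op 4: merge R1<->R2 -> R1=(0,0,10,0) R2=(0,0,10,0)
Op 5: merge R2<->R0 -> R2=(0,0,10,0) R0=(0,0,10,0)
Op 6: inc R0 by 4 -> R0=(4,0,10,0) value=14
Op 7: inc R1 by 2 -> R1=(0,2,10,0) value=12
Op 8: inc R2 by 4 -> R2=(0,0,14,0) value=14
Op 9: inc R2 by 3 -> R2=(0,0,17,0) value=17
Op 10: merge R2<->R3 -> R2=(0,0,17,0) R3=(0,0,17,0)
Op 11: merge R1<->R3 -> R1=(0,2,17,0) R3=(0,2,17,0)

Answer: 14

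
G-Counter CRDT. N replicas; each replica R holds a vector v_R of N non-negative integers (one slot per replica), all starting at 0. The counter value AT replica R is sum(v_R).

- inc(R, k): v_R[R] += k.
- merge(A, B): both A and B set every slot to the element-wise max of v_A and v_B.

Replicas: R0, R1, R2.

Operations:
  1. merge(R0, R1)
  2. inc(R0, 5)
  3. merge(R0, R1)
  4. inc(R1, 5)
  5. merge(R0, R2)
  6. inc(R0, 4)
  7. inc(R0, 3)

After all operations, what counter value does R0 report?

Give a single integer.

Op 1: merge R0<->R1 -> R0=(0,0,0) R1=(0,0,0)
Op 2: inc R0 by 5 -> R0=(5,0,0) value=5
Op 3: merge R0<->R1 -> R0=(5,0,0) R1=(5,0,0)
Op 4: inc R1 by 5 -> R1=(5,5,0) value=10
Op 5: merge R0<->R2 -> R0=(5,0,0) R2=(5,0,0)
Op 6: inc R0 by 4 -> R0=(9,0,0) value=9
Op 7: inc R0 by 3 -> R0=(12,0,0) value=12

Answer: 12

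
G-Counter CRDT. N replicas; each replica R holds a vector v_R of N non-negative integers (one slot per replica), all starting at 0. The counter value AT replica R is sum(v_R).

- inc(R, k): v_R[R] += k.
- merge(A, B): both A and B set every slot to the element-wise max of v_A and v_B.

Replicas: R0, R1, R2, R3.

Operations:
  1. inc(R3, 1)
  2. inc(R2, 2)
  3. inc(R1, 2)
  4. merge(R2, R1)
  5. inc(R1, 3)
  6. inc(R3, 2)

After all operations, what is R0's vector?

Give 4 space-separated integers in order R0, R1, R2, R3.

Op 1: inc R3 by 1 -> R3=(0,0,0,1) value=1
Op 2: inc R2 by 2 -> R2=(0,0,2,0) value=2
Op 3: inc R1 by 2 -> R1=(0,2,0,0) value=2
Op 4: merge R2<->R1 -> R2=(0,2,2,0) R1=(0,2,2,0)
Op 5: inc R1 by 3 -> R1=(0,5,2,0) value=7
Op 6: inc R3 by 2 -> R3=(0,0,0,3) value=3

Answer: 0 0 0 0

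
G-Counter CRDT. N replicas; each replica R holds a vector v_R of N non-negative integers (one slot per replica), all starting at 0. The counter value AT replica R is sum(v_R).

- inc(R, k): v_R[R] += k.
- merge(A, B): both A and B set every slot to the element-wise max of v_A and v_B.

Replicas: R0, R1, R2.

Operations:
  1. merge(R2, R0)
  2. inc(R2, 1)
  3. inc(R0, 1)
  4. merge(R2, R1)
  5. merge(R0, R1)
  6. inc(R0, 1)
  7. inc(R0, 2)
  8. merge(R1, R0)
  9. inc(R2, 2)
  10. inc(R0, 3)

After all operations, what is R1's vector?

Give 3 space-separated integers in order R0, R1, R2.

Op 1: merge R2<->R0 -> R2=(0,0,0) R0=(0,0,0)
Op 2: inc R2 by 1 -> R2=(0,0,1) value=1
Op 3: inc R0 by 1 -> R0=(1,0,0) value=1
Op 4: merge R2<->R1 -> R2=(0,0,1) R1=(0,0,1)
Op 5: merge R0<->R1 -> R0=(1,0,1) R1=(1,0,1)
Op 6: inc R0 by 1 -> R0=(2,0,1) value=3
Op 7: inc R0 by 2 -> R0=(4,0,1) value=5
Op 8: merge R1<->R0 -> R1=(4,0,1) R0=(4,0,1)
Op 9: inc R2 by 2 -> R2=(0,0,3) value=3
Op 10: inc R0 by 3 -> R0=(7,0,1) value=8

Answer: 4 0 1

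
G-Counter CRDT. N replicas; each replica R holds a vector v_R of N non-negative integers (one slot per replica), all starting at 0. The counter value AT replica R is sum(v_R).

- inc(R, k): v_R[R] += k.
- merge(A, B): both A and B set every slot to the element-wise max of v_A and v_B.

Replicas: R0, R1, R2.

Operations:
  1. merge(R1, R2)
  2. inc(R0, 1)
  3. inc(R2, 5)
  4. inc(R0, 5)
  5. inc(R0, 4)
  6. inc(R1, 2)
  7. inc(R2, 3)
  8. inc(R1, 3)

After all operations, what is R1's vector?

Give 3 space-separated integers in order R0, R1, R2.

Answer: 0 5 0

Derivation:
Op 1: merge R1<->R2 -> R1=(0,0,0) R2=(0,0,0)
Op 2: inc R0 by 1 -> R0=(1,0,0) value=1
Op 3: inc R2 by 5 -> R2=(0,0,5) value=5
Op 4: inc R0 by 5 -> R0=(6,0,0) value=6
Op 5: inc R0 by 4 -> R0=(10,0,0) value=10
Op 6: inc R1 by 2 -> R1=(0,2,0) value=2
Op 7: inc R2 by 3 -> R2=(0,0,8) value=8
Op 8: inc R1 by 3 -> R1=(0,5,0) value=5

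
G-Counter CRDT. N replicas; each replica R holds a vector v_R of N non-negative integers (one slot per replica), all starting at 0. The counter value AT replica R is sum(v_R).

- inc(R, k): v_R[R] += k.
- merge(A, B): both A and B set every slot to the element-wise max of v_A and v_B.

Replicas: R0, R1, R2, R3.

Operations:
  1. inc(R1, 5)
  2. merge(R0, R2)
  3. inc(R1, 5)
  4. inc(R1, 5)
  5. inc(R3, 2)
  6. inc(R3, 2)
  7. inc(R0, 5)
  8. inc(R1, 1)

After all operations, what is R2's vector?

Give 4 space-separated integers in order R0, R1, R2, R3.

Op 1: inc R1 by 5 -> R1=(0,5,0,0) value=5
Op 2: merge R0<->R2 -> R0=(0,0,0,0) R2=(0,0,0,0)
Op 3: inc R1 by 5 -> R1=(0,10,0,0) value=10
Op 4: inc R1 by 5 -> R1=(0,15,0,0) value=15
Op 5: inc R3 by 2 -> R3=(0,0,0,2) value=2
Op 6: inc R3 by 2 -> R3=(0,0,0,4) value=4
Op 7: inc R0 by 5 -> R0=(5,0,0,0) value=5
Op 8: inc R1 by 1 -> R1=(0,16,0,0) value=16

Answer: 0 0 0 0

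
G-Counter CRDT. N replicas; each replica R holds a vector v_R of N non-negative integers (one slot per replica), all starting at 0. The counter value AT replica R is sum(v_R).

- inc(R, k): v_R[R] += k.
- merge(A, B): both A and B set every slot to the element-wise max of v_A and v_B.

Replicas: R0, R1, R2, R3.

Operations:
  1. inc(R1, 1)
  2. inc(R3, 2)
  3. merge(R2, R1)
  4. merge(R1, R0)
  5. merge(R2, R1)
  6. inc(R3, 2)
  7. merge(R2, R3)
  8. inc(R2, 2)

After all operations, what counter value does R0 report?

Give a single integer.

Op 1: inc R1 by 1 -> R1=(0,1,0,0) value=1
Op 2: inc R3 by 2 -> R3=(0,0,0,2) value=2
Op 3: merge R2<->R1 -> R2=(0,1,0,0) R1=(0,1,0,0)
Op 4: merge R1<->R0 -> R1=(0,1,0,0) R0=(0,1,0,0)
Op 5: merge R2<->R1 -> R2=(0,1,0,0) R1=(0,1,0,0)
Op 6: inc R3 by 2 -> R3=(0,0,0,4) value=4
Op 7: merge R2<->R3 -> R2=(0,1,0,4) R3=(0,1,0,4)
Op 8: inc R2 by 2 -> R2=(0,1,2,4) value=7

Answer: 1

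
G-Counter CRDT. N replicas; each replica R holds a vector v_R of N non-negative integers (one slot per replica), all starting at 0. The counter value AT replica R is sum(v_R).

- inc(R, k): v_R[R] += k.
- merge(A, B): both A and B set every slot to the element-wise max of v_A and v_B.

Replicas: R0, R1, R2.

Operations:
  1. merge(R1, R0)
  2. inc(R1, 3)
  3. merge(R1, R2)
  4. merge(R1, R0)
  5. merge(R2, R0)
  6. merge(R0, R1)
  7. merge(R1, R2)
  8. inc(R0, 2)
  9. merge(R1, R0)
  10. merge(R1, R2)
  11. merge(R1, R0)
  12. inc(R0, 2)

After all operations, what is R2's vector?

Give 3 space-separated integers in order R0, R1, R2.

Op 1: merge R1<->R0 -> R1=(0,0,0) R0=(0,0,0)
Op 2: inc R1 by 3 -> R1=(0,3,0) value=3
Op 3: merge R1<->R2 -> R1=(0,3,0) R2=(0,3,0)
Op 4: merge R1<->R0 -> R1=(0,3,0) R0=(0,3,0)
Op 5: merge R2<->R0 -> R2=(0,3,0) R0=(0,3,0)
Op 6: merge R0<->R1 -> R0=(0,3,0) R1=(0,3,0)
Op 7: merge R1<->R2 -> R1=(0,3,0) R2=(0,3,0)
Op 8: inc R0 by 2 -> R0=(2,3,0) value=5
Op 9: merge R1<->R0 -> R1=(2,3,0) R0=(2,3,0)
Op 10: merge R1<->R2 -> R1=(2,3,0) R2=(2,3,0)
Op 11: merge R1<->R0 -> R1=(2,3,0) R0=(2,3,0)
Op 12: inc R0 by 2 -> R0=(4,3,0) value=7

Answer: 2 3 0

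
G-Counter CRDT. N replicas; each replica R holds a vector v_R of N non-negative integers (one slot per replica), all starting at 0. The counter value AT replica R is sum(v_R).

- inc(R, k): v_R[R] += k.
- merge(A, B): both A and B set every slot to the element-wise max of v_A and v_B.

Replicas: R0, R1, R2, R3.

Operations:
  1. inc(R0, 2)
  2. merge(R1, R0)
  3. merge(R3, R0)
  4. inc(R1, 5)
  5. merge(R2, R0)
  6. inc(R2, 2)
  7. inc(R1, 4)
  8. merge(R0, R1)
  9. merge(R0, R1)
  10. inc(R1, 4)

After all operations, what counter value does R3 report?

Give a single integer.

Op 1: inc R0 by 2 -> R0=(2,0,0,0) value=2
Op 2: merge R1<->R0 -> R1=(2,0,0,0) R0=(2,0,0,0)
Op 3: merge R3<->R0 -> R3=(2,0,0,0) R0=(2,0,0,0)
Op 4: inc R1 by 5 -> R1=(2,5,0,0) value=7
Op 5: merge R2<->R0 -> R2=(2,0,0,0) R0=(2,0,0,0)
Op 6: inc R2 by 2 -> R2=(2,0,2,0) value=4
Op 7: inc R1 by 4 -> R1=(2,9,0,0) value=11
Op 8: merge R0<->R1 -> R0=(2,9,0,0) R1=(2,9,0,0)
Op 9: merge R0<->R1 -> R0=(2,9,0,0) R1=(2,9,0,0)
Op 10: inc R1 by 4 -> R1=(2,13,0,0) value=15

Answer: 2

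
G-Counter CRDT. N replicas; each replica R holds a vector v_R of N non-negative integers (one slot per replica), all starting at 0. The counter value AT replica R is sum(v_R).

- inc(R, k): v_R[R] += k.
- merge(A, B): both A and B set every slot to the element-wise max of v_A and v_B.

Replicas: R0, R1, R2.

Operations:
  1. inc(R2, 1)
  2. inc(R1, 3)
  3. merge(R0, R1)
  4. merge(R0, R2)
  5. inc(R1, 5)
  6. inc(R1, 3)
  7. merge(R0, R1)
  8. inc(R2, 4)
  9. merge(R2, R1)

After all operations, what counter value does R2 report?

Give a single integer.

Answer: 16

Derivation:
Op 1: inc R2 by 1 -> R2=(0,0,1) value=1
Op 2: inc R1 by 3 -> R1=(0,3,0) value=3
Op 3: merge R0<->R1 -> R0=(0,3,0) R1=(0,3,0)
Op 4: merge R0<->R2 -> R0=(0,3,1) R2=(0,3,1)
Op 5: inc R1 by 5 -> R1=(0,8,0) value=8
Op 6: inc R1 by 3 -> R1=(0,11,0) value=11
Op 7: merge R0<->R1 -> R0=(0,11,1) R1=(0,11,1)
Op 8: inc R2 by 4 -> R2=(0,3,5) value=8
Op 9: merge R2<->R1 -> R2=(0,11,5) R1=(0,11,5)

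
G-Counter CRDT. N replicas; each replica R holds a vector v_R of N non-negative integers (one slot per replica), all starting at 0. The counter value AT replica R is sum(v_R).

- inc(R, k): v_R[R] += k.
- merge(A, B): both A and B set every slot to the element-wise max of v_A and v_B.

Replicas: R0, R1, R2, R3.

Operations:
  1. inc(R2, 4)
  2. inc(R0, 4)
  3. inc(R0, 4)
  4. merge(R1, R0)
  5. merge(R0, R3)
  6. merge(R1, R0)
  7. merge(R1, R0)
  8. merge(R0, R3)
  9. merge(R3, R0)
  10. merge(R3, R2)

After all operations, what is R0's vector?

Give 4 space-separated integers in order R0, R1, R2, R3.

Answer: 8 0 0 0

Derivation:
Op 1: inc R2 by 4 -> R2=(0,0,4,0) value=4
Op 2: inc R0 by 4 -> R0=(4,0,0,0) value=4
Op 3: inc R0 by 4 -> R0=(8,0,0,0) value=8
Op 4: merge R1<->R0 -> R1=(8,0,0,0) R0=(8,0,0,0)
Op 5: merge R0<->R3 -> R0=(8,0,0,0) R3=(8,0,0,0)
Op 6: merge R1<->R0 -> R1=(8,0,0,0) R0=(8,0,0,0)
Op 7: merge R1<->R0 -> R1=(8,0,0,0) R0=(8,0,0,0)
Op 8: merge R0<->R3 -> R0=(8,0,0,0) R3=(8,0,0,0)
Op 9: merge R3<->R0 -> R3=(8,0,0,0) R0=(8,0,0,0)
Op 10: merge R3<->R2 -> R3=(8,0,4,0) R2=(8,0,4,0)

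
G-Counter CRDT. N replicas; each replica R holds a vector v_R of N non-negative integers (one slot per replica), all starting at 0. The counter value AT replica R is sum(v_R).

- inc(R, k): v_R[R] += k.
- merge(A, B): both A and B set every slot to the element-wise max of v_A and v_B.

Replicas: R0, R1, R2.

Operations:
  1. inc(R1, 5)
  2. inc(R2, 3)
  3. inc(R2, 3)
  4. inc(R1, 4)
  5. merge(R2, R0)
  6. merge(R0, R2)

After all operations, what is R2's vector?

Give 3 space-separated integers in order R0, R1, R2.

Answer: 0 0 6

Derivation:
Op 1: inc R1 by 5 -> R1=(0,5,0) value=5
Op 2: inc R2 by 3 -> R2=(0,0,3) value=3
Op 3: inc R2 by 3 -> R2=(0,0,6) value=6
Op 4: inc R1 by 4 -> R1=(0,9,0) value=9
Op 5: merge R2<->R0 -> R2=(0,0,6) R0=(0,0,6)
Op 6: merge R0<->R2 -> R0=(0,0,6) R2=(0,0,6)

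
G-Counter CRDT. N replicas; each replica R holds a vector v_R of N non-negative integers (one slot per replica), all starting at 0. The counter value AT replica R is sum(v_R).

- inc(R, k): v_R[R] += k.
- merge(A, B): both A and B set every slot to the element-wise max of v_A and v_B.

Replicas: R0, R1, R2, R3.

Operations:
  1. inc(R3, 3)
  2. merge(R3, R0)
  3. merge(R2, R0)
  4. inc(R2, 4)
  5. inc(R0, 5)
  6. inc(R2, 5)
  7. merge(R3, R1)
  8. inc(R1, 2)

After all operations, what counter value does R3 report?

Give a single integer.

Answer: 3

Derivation:
Op 1: inc R3 by 3 -> R3=(0,0,0,3) value=3
Op 2: merge R3<->R0 -> R3=(0,0,0,3) R0=(0,0,0,3)
Op 3: merge R2<->R0 -> R2=(0,0,0,3) R0=(0,0,0,3)
Op 4: inc R2 by 4 -> R2=(0,0,4,3) value=7
Op 5: inc R0 by 5 -> R0=(5,0,0,3) value=8
Op 6: inc R2 by 5 -> R2=(0,0,9,3) value=12
Op 7: merge R3<->R1 -> R3=(0,0,0,3) R1=(0,0,0,3)
Op 8: inc R1 by 2 -> R1=(0,2,0,3) value=5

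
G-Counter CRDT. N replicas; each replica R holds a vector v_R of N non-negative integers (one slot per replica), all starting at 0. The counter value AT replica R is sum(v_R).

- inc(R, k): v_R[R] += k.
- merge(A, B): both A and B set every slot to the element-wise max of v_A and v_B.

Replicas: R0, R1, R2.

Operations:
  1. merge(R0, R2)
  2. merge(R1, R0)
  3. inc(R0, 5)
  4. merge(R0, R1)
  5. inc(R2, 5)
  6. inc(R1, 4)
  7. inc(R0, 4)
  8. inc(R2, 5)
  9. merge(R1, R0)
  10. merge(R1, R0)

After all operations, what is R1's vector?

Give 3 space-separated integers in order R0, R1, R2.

Op 1: merge R0<->R2 -> R0=(0,0,0) R2=(0,0,0)
Op 2: merge R1<->R0 -> R1=(0,0,0) R0=(0,0,0)
Op 3: inc R0 by 5 -> R0=(5,0,0) value=5
Op 4: merge R0<->R1 -> R0=(5,0,0) R1=(5,0,0)
Op 5: inc R2 by 5 -> R2=(0,0,5) value=5
Op 6: inc R1 by 4 -> R1=(5,4,0) value=9
Op 7: inc R0 by 4 -> R0=(9,0,0) value=9
Op 8: inc R2 by 5 -> R2=(0,0,10) value=10
Op 9: merge R1<->R0 -> R1=(9,4,0) R0=(9,4,0)
Op 10: merge R1<->R0 -> R1=(9,4,0) R0=(9,4,0)

Answer: 9 4 0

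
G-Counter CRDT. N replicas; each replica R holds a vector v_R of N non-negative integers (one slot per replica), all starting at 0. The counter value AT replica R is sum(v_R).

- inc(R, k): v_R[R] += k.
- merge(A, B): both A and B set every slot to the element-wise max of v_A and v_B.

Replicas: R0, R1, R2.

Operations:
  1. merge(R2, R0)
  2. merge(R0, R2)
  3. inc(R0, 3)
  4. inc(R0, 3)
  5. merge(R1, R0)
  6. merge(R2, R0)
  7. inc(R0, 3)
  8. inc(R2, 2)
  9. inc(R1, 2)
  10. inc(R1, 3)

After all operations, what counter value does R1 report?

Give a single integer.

Answer: 11

Derivation:
Op 1: merge R2<->R0 -> R2=(0,0,0) R0=(0,0,0)
Op 2: merge R0<->R2 -> R0=(0,0,0) R2=(0,0,0)
Op 3: inc R0 by 3 -> R0=(3,0,0) value=3
Op 4: inc R0 by 3 -> R0=(6,0,0) value=6
Op 5: merge R1<->R0 -> R1=(6,0,0) R0=(6,0,0)
Op 6: merge R2<->R0 -> R2=(6,0,0) R0=(6,0,0)
Op 7: inc R0 by 3 -> R0=(9,0,0) value=9
Op 8: inc R2 by 2 -> R2=(6,0,2) value=8
Op 9: inc R1 by 2 -> R1=(6,2,0) value=8
Op 10: inc R1 by 3 -> R1=(6,5,0) value=11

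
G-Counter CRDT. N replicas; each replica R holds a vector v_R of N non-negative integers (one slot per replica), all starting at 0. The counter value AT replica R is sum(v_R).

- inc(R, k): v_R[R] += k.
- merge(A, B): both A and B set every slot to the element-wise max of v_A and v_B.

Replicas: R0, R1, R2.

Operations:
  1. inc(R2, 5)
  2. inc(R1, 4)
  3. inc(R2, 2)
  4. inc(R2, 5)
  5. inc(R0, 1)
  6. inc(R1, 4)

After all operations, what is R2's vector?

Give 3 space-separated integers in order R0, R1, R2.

Op 1: inc R2 by 5 -> R2=(0,0,5) value=5
Op 2: inc R1 by 4 -> R1=(0,4,0) value=4
Op 3: inc R2 by 2 -> R2=(0,0,7) value=7
Op 4: inc R2 by 5 -> R2=(0,0,12) value=12
Op 5: inc R0 by 1 -> R0=(1,0,0) value=1
Op 6: inc R1 by 4 -> R1=(0,8,0) value=8

Answer: 0 0 12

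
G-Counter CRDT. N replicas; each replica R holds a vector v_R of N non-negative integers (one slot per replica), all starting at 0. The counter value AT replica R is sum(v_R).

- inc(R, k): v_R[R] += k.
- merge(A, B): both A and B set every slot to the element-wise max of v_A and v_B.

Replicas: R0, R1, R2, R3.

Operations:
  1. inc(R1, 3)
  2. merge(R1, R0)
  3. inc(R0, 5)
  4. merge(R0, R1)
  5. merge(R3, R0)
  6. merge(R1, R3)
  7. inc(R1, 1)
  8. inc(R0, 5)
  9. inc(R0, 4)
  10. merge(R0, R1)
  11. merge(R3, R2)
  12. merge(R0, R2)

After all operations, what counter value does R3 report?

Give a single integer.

Answer: 8

Derivation:
Op 1: inc R1 by 3 -> R1=(0,3,0,0) value=3
Op 2: merge R1<->R0 -> R1=(0,3,0,0) R0=(0,3,0,0)
Op 3: inc R0 by 5 -> R0=(5,3,0,0) value=8
Op 4: merge R0<->R1 -> R0=(5,3,0,0) R1=(5,3,0,0)
Op 5: merge R3<->R0 -> R3=(5,3,0,0) R0=(5,3,0,0)
Op 6: merge R1<->R3 -> R1=(5,3,0,0) R3=(5,3,0,0)
Op 7: inc R1 by 1 -> R1=(5,4,0,0) value=9
Op 8: inc R0 by 5 -> R0=(10,3,0,0) value=13
Op 9: inc R0 by 4 -> R0=(14,3,0,0) value=17
Op 10: merge R0<->R1 -> R0=(14,4,0,0) R1=(14,4,0,0)
Op 11: merge R3<->R2 -> R3=(5,3,0,0) R2=(5,3,0,0)
Op 12: merge R0<->R2 -> R0=(14,4,0,0) R2=(14,4,0,0)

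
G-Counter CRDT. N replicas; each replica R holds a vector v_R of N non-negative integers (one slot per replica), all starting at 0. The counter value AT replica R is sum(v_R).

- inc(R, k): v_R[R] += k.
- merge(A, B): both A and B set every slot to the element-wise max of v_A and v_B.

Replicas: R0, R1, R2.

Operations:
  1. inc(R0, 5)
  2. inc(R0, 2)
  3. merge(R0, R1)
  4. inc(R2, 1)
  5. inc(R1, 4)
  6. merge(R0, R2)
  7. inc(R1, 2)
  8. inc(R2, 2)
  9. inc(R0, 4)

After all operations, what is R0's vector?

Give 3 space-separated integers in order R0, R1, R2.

Op 1: inc R0 by 5 -> R0=(5,0,0) value=5
Op 2: inc R0 by 2 -> R0=(7,0,0) value=7
Op 3: merge R0<->R1 -> R0=(7,0,0) R1=(7,0,0)
Op 4: inc R2 by 1 -> R2=(0,0,1) value=1
Op 5: inc R1 by 4 -> R1=(7,4,0) value=11
Op 6: merge R0<->R2 -> R0=(7,0,1) R2=(7,0,1)
Op 7: inc R1 by 2 -> R1=(7,6,0) value=13
Op 8: inc R2 by 2 -> R2=(7,0,3) value=10
Op 9: inc R0 by 4 -> R0=(11,0,1) value=12

Answer: 11 0 1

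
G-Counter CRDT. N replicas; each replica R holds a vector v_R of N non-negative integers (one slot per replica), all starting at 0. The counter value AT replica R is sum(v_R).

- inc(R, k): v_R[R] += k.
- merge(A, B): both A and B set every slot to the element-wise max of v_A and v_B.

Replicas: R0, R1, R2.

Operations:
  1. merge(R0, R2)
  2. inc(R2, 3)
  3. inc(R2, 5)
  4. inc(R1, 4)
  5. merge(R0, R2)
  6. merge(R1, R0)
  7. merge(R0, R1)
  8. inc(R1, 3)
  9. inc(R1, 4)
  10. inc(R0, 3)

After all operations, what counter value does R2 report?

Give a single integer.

Op 1: merge R0<->R2 -> R0=(0,0,0) R2=(0,0,0)
Op 2: inc R2 by 3 -> R2=(0,0,3) value=3
Op 3: inc R2 by 5 -> R2=(0,0,8) value=8
Op 4: inc R1 by 4 -> R1=(0,4,0) value=4
Op 5: merge R0<->R2 -> R0=(0,0,8) R2=(0,0,8)
Op 6: merge R1<->R0 -> R1=(0,4,8) R0=(0,4,8)
Op 7: merge R0<->R1 -> R0=(0,4,8) R1=(0,4,8)
Op 8: inc R1 by 3 -> R1=(0,7,8) value=15
Op 9: inc R1 by 4 -> R1=(0,11,8) value=19
Op 10: inc R0 by 3 -> R0=(3,4,8) value=15

Answer: 8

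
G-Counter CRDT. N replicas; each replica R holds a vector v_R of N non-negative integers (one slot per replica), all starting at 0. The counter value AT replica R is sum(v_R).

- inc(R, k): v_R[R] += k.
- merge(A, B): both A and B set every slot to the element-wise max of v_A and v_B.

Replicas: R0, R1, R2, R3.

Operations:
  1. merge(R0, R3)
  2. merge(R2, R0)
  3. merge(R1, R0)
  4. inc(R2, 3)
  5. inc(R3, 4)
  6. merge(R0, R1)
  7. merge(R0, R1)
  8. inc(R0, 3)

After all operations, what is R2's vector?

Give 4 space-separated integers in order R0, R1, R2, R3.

Answer: 0 0 3 0

Derivation:
Op 1: merge R0<->R3 -> R0=(0,0,0,0) R3=(0,0,0,0)
Op 2: merge R2<->R0 -> R2=(0,0,0,0) R0=(0,0,0,0)
Op 3: merge R1<->R0 -> R1=(0,0,0,0) R0=(0,0,0,0)
Op 4: inc R2 by 3 -> R2=(0,0,3,0) value=3
Op 5: inc R3 by 4 -> R3=(0,0,0,4) value=4
Op 6: merge R0<->R1 -> R0=(0,0,0,0) R1=(0,0,0,0)
Op 7: merge R0<->R1 -> R0=(0,0,0,0) R1=(0,0,0,0)
Op 8: inc R0 by 3 -> R0=(3,0,0,0) value=3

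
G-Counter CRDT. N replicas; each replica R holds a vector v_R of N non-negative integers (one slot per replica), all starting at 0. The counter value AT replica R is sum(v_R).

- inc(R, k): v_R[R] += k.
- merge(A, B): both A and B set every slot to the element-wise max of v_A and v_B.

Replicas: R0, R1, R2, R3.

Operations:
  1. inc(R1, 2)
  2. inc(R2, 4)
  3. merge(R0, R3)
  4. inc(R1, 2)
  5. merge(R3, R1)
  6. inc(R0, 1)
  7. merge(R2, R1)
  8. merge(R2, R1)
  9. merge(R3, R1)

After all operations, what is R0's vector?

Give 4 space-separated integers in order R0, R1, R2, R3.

Answer: 1 0 0 0

Derivation:
Op 1: inc R1 by 2 -> R1=(0,2,0,0) value=2
Op 2: inc R2 by 4 -> R2=(0,0,4,0) value=4
Op 3: merge R0<->R3 -> R0=(0,0,0,0) R3=(0,0,0,0)
Op 4: inc R1 by 2 -> R1=(0,4,0,0) value=4
Op 5: merge R3<->R1 -> R3=(0,4,0,0) R1=(0,4,0,0)
Op 6: inc R0 by 1 -> R0=(1,0,0,0) value=1
Op 7: merge R2<->R1 -> R2=(0,4,4,0) R1=(0,4,4,0)
Op 8: merge R2<->R1 -> R2=(0,4,4,0) R1=(0,4,4,0)
Op 9: merge R3<->R1 -> R3=(0,4,4,0) R1=(0,4,4,0)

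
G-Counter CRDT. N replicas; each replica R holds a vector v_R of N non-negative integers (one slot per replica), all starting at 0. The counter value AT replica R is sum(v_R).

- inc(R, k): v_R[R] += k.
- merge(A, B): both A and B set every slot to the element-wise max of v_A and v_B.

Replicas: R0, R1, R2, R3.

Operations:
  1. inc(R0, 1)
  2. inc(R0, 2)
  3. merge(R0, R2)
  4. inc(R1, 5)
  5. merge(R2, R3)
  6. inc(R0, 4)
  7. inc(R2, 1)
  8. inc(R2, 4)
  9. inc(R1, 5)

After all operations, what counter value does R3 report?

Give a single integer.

Op 1: inc R0 by 1 -> R0=(1,0,0,0) value=1
Op 2: inc R0 by 2 -> R0=(3,0,0,0) value=3
Op 3: merge R0<->R2 -> R0=(3,0,0,0) R2=(3,0,0,0)
Op 4: inc R1 by 5 -> R1=(0,5,0,0) value=5
Op 5: merge R2<->R3 -> R2=(3,0,0,0) R3=(3,0,0,0)
Op 6: inc R0 by 4 -> R0=(7,0,0,0) value=7
Op 7: inc R2 by 1 -> R2=(3,0,1,0) value=4
Op 8: inc R2 by 4 -> R2=(3,0,5,0) value=8
Op 9: inc R1 by 5 -> R1=(0,10,0,0) value=10

Answer: 3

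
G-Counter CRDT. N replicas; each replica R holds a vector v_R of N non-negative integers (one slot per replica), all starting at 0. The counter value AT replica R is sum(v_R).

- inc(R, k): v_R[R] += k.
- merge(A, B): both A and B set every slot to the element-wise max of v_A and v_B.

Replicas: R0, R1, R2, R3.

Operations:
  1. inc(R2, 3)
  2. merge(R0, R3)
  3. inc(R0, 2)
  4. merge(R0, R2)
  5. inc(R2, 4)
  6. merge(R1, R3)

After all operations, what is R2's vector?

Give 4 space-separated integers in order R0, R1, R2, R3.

Answer: 2 0 7 0

Derivation:
Op 1: inc R2 by 3 -> R2=(0,0,3,0) value=3
Op 2: merge R0<->R3 -> R0=(0,0,0,0) R3=(0,0,0,0)
Op 3: inc R0 by 2 -> R0=(2,0,0,0) value=2
Op 4: merge R0<->R2 -> R0=(2,0,3,0) R2=(2,0,3,0)
Op 5: inc R2 by 4 -> R2=(2,0,7,0) value=9
Op 6: merge R1<->R3 -> R1=(0,0,0,0) R3=(0,0,0,0)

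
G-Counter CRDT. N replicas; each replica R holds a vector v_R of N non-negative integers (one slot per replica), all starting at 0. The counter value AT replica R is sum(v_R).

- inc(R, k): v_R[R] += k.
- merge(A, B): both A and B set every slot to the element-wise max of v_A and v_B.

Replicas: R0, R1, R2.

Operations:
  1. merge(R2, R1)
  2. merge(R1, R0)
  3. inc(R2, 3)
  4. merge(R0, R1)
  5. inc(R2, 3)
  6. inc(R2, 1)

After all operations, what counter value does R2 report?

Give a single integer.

Op 1: merge R2<->R1 -> R2=(0,0,0) R1=(0,0,0)
Op 2: merge R1<->R0 -> R1=(0,0,0) R0=(0,0,0)
Op 3: inc R2 by 3 -> R2=(0,0,3) value=3
Op 4: merge R0<->R1 -> R0=(0,0,0) R1=(0,0,0)
Op 5: inc R2 by 3 -> R2=(0,0,6) value=6
Op 6: inc R2 by 1 -> R2=(0,0,7) value=7

Answer: 7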